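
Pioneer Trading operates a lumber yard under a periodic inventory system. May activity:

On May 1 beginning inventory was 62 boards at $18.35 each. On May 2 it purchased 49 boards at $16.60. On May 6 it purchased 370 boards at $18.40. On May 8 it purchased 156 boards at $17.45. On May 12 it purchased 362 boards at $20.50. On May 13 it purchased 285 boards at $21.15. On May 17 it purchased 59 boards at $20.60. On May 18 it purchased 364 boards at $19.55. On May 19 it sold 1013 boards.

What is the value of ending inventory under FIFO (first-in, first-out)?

May 19, 1013 sold [FIFO — oldest first]: 62 @ $18.35 + 49 @ $16.60 + 370 @ $18.40 + 156 @ $17.45 + 362 @ $20.50 + 14 @ $21.15 = $19,198.40
Ending inventory: 271 @ $21.15 + 59 @ $20.60 + 364 @ $19.55 = $14,063.25

Ending inventory = $14,063.25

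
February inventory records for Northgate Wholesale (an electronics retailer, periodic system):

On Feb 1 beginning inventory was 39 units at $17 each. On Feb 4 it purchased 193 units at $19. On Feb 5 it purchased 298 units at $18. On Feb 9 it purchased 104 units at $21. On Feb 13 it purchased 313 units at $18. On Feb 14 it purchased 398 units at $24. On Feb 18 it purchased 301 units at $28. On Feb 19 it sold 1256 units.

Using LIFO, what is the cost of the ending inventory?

Feb 19, 1256 sold [LIFO — newest first]: 301 @ $28 + 398 @ $24 + 313 @ $18 + 104 @ $21 + 140 @ $18 = $28,318
Ending inventory: 39 @ $17 + 193 @ $19 + 158 @ $18 = $7,174
Check: goods available $35,492 = COGS $28,318 + ending $7,174

Ending inventory = $7,174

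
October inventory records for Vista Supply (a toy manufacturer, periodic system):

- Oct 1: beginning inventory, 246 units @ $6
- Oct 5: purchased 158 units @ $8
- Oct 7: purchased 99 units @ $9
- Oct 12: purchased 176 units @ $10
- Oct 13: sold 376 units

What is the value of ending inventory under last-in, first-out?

Oct 13, 376 sold [LIFO — newest first]: 176 @ $10 + 99 @ $9 + 101 @ $8 = $3,459
Ending inventory: 246 @ $6 + 57 @ $8 = $1,932

Ending inventory = $1,932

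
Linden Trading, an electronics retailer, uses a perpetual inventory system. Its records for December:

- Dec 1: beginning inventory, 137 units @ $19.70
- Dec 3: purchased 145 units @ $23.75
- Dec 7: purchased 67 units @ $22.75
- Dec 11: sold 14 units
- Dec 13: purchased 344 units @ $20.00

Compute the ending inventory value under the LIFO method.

Ending inventory = $14,228.40

Dec 11, 14 sold [LIFO — newest first]: 14 @ $22.75 = $318.50
Ending inventory: 137 @ $19.70 + 145 @ $23.75 + 53 @ $22.75 + 344 @ $20.00 = $14,228.40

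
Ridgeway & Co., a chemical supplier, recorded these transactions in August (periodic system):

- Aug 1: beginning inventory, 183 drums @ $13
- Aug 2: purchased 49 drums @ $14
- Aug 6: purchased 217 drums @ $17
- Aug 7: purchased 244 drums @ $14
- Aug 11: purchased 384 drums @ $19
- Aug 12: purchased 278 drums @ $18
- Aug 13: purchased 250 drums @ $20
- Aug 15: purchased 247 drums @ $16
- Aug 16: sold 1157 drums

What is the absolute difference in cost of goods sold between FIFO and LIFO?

FIFO COGS: 183 @ $13 + 49 @ $14 + 217 @ $17 + 244 @ $14 + 384 @ $19 + 80 @ $18 = $18,906
LIFO COGS: 247 @ $16 + 250 @ $20 + 278 @ $18 + 382 @ $19 = $21,214
Difference = |$18,906 − $21,214| = $2,308

$2,308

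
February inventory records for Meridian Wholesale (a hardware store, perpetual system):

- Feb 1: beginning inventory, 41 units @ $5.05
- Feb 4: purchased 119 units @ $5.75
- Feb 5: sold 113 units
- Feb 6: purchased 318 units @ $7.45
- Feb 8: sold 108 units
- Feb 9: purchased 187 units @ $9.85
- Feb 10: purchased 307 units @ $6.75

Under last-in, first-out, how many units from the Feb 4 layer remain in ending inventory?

Feb 5, 113 sold [LIFO — newest first]: 113 @ $5.75 = $649.75
Feb 8, 108 sold [LIFO — newest first]: 108 @ $7.45 = $804.60
Total COGS = $649.75 + $804.60 = $1,454.35
Ending inventory: 41 @ $5.05 + 6 @ $5.75 + 210 @ $7.45 + 187 @ $9.85 + 307 @ $6.75 = $5,720.25

6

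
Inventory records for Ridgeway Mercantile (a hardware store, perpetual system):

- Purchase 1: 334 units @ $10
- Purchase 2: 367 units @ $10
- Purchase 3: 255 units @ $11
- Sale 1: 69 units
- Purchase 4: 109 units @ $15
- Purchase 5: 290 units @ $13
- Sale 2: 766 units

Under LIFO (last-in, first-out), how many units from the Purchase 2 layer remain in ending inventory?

Sale 1 (69) [LIFO — newest first]: 69 @ $11 = $759
Sale 2 (766) [LIFO — newest first]: 290 @ $13 + 109 @ $15 + 186 @ $11 + 181 @ $10 = $9,261
Total COGS = $759 + $9,261 = $10,020
Ending inventory: 334 @ $10 + 186 @ $10 = $5,200
Check: goods available $15,220 = COGS $10,020 + ending $5,200

186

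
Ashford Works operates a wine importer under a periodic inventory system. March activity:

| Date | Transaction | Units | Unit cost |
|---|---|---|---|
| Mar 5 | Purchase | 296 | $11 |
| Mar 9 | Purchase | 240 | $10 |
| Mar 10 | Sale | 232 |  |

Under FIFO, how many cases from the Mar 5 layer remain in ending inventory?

64

Mar 10, 232 sold [FIFO — oldest first]: 232 @ $11 = $2,552
Ending inventory: 64 @ $11 + 240 @ $10 = $3,104
Check: goods available $5,656 = COGS $2,552 + ending $3,104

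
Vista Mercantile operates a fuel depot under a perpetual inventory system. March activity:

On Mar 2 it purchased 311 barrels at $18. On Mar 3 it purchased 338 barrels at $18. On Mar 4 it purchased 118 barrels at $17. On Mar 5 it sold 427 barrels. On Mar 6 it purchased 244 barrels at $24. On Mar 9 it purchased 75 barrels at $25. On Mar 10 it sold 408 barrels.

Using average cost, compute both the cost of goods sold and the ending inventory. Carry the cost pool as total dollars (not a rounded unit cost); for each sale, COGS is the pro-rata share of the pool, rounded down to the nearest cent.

After Mar 2: 311 on hand, pool $5,598.00 (≈ $18.0000 each)
After Mar 3: 649 on hand, pool $11,682.00 (≈ $18.0000 each)
After Mar 4: 767 on hand, pool $13,688.00 (≈ $17.8462 each)
Mar 5, sell 427: 427/767 × $13,688.00 → $7,620.30
After Mar 6: 584 on hand, pool $11,923.70 (≈ $20.4173 each)
After Mar 9: 659 on hand, pool $13,798.70 (≈ $20.9388 each)
Mar 10, sell 408: 408/659 × $13,798.70 → $8,543.04
Total COGS = $7,620.30 + $8,543.04 = $16,163.34
Ending inventory (cost pool remaining) = $5,255.66
Check: goods available $21,419.00 = COGS $16,163.34 + ending $5,255.66

COGS = $16,163.34; ending inventory = $5,255.66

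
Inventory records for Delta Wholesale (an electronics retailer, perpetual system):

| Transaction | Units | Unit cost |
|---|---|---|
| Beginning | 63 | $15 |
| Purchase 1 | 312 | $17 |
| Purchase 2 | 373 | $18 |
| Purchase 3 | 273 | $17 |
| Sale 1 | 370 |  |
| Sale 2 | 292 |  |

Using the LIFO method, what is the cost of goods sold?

Sale 1 (370) [LIFO — newest first]: 273 @ $17 + 97 @ $18 = $6,387
Sale 2 (292) [LIFO — newest first]: 276 @ $18 + 16 @ $17 = $5,240
Total COGS = $6,387 + $5,240 = $11,627
Ending inventory: 63 @ $15 + 296 @ $17 = $5,977

COGS = $11,627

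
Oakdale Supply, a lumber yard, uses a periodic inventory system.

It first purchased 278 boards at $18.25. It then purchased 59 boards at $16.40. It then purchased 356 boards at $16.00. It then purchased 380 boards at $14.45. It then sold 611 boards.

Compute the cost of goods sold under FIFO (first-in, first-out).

COGS = $10,425.10

Sale 1 (611) [FIFO — oldest first]: 278 @ $18.25 + 59 @ $16.40 + 274 @ $16.00 = $10,425.10
Ending inventory: 82 @ $16.00 + 380 @ $14.45 = $6,803.00
Check: goods available $17,228.10 = COGS $10,425.10 + ending $6,803.00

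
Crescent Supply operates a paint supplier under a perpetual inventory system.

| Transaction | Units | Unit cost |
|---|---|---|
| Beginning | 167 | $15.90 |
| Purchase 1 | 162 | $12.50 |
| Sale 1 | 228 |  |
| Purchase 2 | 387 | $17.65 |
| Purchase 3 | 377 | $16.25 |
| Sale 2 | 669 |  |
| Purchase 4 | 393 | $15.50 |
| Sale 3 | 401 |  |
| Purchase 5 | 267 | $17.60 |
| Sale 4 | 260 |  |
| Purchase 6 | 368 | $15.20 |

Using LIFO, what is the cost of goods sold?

COGS = $25,163.15

Sale 1 (228) [LIFO — newest first]: 162 @ $12.50 + 66 @ $15.90 = $3,074.40
Sale 2 (669) [LIFO — newest first]: 377 @ $16.25 + 292 @ $17.65 = $11,280.05
Sale 3 (401) [LIFO — newest first]: 393 @ $15.50 + 8 @ $17.65 = $6,232.70
Sale 4 (260) [LIFO — newest first]: 260 @ $17.60 = $4,576.00
Total COGS = $3,074.40 + $11,280.05 + $6,232.70 + $4,576.00 = $25,163.15
Ending inventory: 101 @ $15.90 + 87 @ $17.65 + 7 @ $17.60 + 368 @ $15.20 = $8,858.25
Check: goods available $34,021.40 = COGS $25,163.15 + ending $8,858.25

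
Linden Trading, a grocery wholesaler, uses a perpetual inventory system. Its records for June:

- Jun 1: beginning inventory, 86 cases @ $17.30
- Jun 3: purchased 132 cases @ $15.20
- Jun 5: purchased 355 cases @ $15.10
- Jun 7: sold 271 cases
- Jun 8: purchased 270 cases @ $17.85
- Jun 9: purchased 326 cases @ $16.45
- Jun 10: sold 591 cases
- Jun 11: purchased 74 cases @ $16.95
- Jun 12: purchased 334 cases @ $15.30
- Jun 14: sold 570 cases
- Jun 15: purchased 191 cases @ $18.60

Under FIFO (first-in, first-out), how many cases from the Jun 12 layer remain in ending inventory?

145

Jun 7, 271 sold [FIFO — oldest first]: 86 @ $17.30 + 132 @ $15.20 + 53 @ $15.10 = $4,294.50
Jun 10, 591 sold [FIFO — oldest first]: 302 @ $15.10 + 270 @ $17.85 + 19 @ $16.45 = $9,692.25
Jun 14, 570 sold [FIFO — oldest first]: 307 @ $16.45 + 74 @ $16.95 + 189 @ $15.30 = $9,196.15
Total COGS = $4,294.50 + $9,692.25 + $9,196.15 = $23,182.90
Ending inventory: 145 @ $15.30 + 191 @ $18.60 = $5,771.10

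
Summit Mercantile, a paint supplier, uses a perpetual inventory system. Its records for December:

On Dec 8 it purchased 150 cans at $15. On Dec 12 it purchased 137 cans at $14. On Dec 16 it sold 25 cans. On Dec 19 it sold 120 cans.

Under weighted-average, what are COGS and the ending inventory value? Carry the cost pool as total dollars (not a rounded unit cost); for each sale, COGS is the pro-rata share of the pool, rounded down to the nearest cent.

COGS = $2,105.78; ending inventory = $2,062.22

After Dec 8: 150 on hand, pool $2,250.00 (≈ $15.0000 each)
After Dec 12: 287 on hand, pool $4,168.00 (≈ $14.5226 each)
Dec 16, sell 25: 25/287 × $4,168.00 → $363.06
Dec 19, sell 120: 120/262 × $3,804.94 → $1,742.72
Total COGS = $363.06 + $1,742.72 = $2,105.78
Ending inventory (cost pool remaining) = $2,062.22
Check: goods available $4,168.00 = COGS $2,105.78 + ending $2,062.22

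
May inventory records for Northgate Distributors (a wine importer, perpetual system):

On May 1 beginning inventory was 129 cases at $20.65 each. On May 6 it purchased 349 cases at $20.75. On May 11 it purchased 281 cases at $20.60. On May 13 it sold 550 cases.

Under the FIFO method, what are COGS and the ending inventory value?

May 13, 550 sold [FIFO — oldest first]: 129 @ $20.65 + 349 @ $20.75 + 72 @ $20.60 = $11,388.80
Ending inventory: 209 @ $20.60 = $4,305.40
Check: goods available $15,694.20 = COGS $11,388.80 + ending $4,305.40

COGS = $11,388.80; ending inventory = $4,305.40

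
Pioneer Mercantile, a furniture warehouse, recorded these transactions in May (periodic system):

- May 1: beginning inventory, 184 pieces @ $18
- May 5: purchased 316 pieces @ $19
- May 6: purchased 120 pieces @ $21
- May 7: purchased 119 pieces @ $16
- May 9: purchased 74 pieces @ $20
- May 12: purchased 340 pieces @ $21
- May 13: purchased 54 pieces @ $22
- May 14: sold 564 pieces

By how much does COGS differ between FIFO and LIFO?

$684

FIFO COGS: 184 @ $18 + 316 @ $19 + 64 @ $21 = $10,660
LIFO COGS: 54 @ $22 + 340 @ $21 + 74 @ $20 + 96 @ $16 = $11,344
Difference = |$10,660 − $11,344| = $684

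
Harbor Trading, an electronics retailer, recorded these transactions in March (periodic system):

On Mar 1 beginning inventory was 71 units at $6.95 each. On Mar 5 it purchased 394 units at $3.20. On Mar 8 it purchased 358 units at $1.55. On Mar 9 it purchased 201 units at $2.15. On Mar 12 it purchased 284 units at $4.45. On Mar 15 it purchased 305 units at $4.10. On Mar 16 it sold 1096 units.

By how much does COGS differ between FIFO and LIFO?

$359.05

FIFO COGS: 71 @ $6.95 + 394 @ $3.20 + 358 @ $1.55 + 201 @ $2.15 + 72 @ $4.45 = $3,061.70
LIFO COGS: 305 @ $4.10 + 284 @ $4.45 + 201 @ $2.15 + 306 @ $1.55 = $3,420.75
Difference = |$3,061.70 − $3,420.75| = $359.05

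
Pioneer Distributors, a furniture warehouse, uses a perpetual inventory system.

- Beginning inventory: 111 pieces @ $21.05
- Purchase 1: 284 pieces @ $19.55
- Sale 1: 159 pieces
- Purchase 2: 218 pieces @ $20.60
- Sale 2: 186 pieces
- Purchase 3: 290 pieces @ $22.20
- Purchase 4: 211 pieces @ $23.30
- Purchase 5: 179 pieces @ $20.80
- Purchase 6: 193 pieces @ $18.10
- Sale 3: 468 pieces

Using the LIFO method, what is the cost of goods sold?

Sale 1 (159) [LIFO — newest first]: 159 @ $19.55 = $3,108.45
Sale 2 (186) [LIFO — newest first]: 186 @ $20.60 = $3,831.60
Sale 3 (468) [LIFO — newest first]: 193 @ $18.10 + 179 @ $20.80 + 96 @ $23.30 = $9,453.30
Total COGS = $3,108.45 + $3,831.60 + $9,453.30 = $16,393.35
Ending inventory: 111 @ $21.05 + 125 @ $19.55 + 32 @ $20.60 + 290 @ $22.20 + 115 @ $23.30 = $14,557.00
Check: goods available $30,950.35 = COGS $16,393.35 + ending $14,557.00

COGS = $16,393.35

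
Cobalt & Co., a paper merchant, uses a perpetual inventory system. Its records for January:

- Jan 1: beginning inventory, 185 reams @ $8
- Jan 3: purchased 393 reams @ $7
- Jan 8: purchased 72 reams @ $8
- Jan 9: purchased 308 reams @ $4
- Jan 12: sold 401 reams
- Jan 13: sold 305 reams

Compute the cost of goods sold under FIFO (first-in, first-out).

Jan 12, 401 sold [FIFO — oldest first]: 185 @ $8 + 216 @ $7 = $2,992
Jan 13, 305 sold [FIFO — oldest first]: 177 @ $7 + 72 @ $8 + 56 @ $4 = $2,039
Total COGS = $2,992 + $2,039 = $5,031
Ending inventory: 252 @ $4 = $1,008

COGS = $5,031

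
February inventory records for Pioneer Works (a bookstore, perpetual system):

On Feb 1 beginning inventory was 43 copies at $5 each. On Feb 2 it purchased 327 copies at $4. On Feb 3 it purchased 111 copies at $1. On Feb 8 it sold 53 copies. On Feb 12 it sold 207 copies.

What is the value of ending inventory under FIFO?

Ending inventory = $551

Feb 8, 53 sold [FIFO — oldest first]: 43 @ $5 + 10 @ $4 = $255
Feb 12, 207 sold [FIFO — oldest first]: 207 @ $4 = $828
Total COGS = $255 + $828 = $1,083
Ending inventory: 110 @ $4 + 111 @ $1 = $551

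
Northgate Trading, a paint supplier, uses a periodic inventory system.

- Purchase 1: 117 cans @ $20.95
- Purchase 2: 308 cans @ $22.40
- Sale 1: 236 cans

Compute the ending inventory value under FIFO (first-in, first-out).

Sale 1 (236) [FIFO — oldest first]: 117 @ $20.95 + 119 @ $22.40 = $5,116.75
Ending inventory: 189 @ $22.40 = $4,233.60

Ending inventory = $4,233.60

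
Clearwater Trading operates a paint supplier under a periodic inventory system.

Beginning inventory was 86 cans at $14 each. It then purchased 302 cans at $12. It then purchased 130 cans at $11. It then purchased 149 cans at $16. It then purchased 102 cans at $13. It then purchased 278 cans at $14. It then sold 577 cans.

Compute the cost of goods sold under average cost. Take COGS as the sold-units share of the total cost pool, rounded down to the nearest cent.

COGS = $7,638.22

Sale 1, sell 577: 577/1047 × $13,860.00 → $7,638.22
Ending inventory (cost pool remaining) = $6,221.78
Check: goods available $13,860.00 = COGS $7,638.22 + ending $6,221.78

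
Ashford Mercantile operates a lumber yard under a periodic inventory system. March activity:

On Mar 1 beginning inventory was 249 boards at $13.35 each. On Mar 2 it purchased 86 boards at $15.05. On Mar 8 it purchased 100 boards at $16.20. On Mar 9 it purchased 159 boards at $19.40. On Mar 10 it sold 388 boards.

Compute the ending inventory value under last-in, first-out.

Mar 10, 388 sold [LIFO — newest first]: 159 @ $19.40 + 100 @ $16.20 + 86 @ $15.05 + 43 @ $13.35 = $6,572.95
Ending inventory: 206 @ $13.35 = $2,750.10

Ending inventory = $2,750.10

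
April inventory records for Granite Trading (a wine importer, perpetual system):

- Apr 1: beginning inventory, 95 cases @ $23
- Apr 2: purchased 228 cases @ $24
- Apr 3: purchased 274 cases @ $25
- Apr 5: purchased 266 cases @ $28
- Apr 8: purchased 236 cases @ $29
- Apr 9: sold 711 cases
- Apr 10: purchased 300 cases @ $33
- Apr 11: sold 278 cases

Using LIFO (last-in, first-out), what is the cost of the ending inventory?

Ending inventory = $10,008

Apr 9, 711 sold [LIFO — newest first]: 236 @ $29 + 266 @ $28 + 209 @ $25 = $19,517
Apr 11, 278 sold [LIFO — newest first]: 278 @ $33 = $9,174
Total COGS = $19,517 + $9,174 = $28,691
Ending inventory: 95 @ $23 + 228 @ $24 + 65 @ $25 + 22 @ $33 = $10,008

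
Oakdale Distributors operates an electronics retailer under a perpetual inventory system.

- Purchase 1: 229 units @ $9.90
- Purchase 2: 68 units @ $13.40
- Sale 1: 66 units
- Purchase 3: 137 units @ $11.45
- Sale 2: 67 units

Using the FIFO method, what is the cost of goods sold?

Sale 1 (66) [FIFO — oldest first]: 66 @ $9.90 = $653.40
Sale 2 (67) [FIFO — oldest first]: 67 @ $9.90 = $663.30
Total COGS = $653.40 + $663.30 = $1,316.70
Ending inventory: 96 @ $9.90 + 68 @ $13.40 + 137 @ $11.45 = $3,430.25
Check: goods available $4,746.95 = COGS $1,316.70 + ending $3,430.25

COGS = $1,316.70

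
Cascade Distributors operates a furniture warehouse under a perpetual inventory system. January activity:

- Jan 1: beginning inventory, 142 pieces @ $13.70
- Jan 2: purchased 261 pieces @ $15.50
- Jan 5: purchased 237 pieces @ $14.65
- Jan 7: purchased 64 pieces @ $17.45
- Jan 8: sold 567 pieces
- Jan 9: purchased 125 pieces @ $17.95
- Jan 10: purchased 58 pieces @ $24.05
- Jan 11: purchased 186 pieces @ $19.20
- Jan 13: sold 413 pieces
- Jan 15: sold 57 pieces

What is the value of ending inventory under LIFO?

Ending inventory = $493.20

Jan 8, 567 sold [LIFO — newest first]: 64 @ $17.45 + 237 @ $14.65 + 261 @ $15.50 + 5 @ $13.70 = $8,702.85
Jan 13, 413 sold [LIFO — newest first]: 186 @ $19.20 + 58 @ $24.05 + 125 @ $17.95 + 44 @ $13.70 = $7,812.65
Jan 15, 57 sold [LIFO — newest first]: 57 @ $13.70 = $780.90
Total COGS = $8,702.85 + $7,812.65 + $780.90 = $17,296.40
Ending inventory: 36 @ $13.70 = $493.20
Check: goods available $17,789.60 = COGS $17,296.40 + ending $493.20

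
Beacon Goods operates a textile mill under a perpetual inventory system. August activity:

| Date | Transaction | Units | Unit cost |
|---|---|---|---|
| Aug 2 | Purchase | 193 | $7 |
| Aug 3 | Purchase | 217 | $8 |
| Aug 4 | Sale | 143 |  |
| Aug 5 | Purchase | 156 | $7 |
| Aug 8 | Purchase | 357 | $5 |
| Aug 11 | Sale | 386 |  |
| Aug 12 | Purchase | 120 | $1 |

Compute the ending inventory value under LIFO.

Aug 4, 143 sold [LIFO — newest first]: 143 @ $8 = $1,144
Aug 11, 386 sold [LIFO — newest first]: 357 @ $5 + 29 @ $7 = $1,988
Total COGS = $1,144 + $1,988 = $3,132
Ending inventory: 193 @ $7 + 74 @ $8 + 127 @ $7 + 120 @ $1 = $2,952

Ending inventory = $2,952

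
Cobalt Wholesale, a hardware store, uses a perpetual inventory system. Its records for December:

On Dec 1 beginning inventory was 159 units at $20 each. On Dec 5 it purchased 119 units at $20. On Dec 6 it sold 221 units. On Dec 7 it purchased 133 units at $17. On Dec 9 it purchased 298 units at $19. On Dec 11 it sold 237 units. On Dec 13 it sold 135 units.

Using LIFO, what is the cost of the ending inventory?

Dec 6, 221 sold [LIFO — newest first]: 119 @ $20 + 102 @ $20 = $4,420
Dec 11, 237 sold [LIFO — newest first]: 237 @ $19 = $4,503
Dec 13, 135 sold [LIFO — newest first]: 61 @ $19 + 74 @ $17 = $2,417
Total COGS = $4,420 + $4,503 + $2,417 = $11,340
Ending inventory: 57 @ $20 + 59 @ $17 = $2,143

Ending inventory = $2,143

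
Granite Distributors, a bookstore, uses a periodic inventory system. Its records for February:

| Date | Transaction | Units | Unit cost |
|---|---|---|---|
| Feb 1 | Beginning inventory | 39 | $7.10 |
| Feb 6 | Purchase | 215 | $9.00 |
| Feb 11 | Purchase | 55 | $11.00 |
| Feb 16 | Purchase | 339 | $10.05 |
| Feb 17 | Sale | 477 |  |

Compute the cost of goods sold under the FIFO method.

Feb 17, 477 sold [FIFO — oldest first]: 39 @ $7.10 + 215 @ $9.00 + 55 @ $11.00 + 168 @ $10.05 = $4,505.30
Ending inventory: 171 @ $10.05 = $1,718.55

COGS = $4,505.30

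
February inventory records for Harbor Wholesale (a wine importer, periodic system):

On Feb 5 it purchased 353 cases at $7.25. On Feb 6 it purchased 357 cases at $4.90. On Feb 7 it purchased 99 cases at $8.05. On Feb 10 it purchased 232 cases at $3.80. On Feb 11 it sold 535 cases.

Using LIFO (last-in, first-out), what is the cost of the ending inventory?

Ending inventory = $3,308.95

Feb 11, 535 sold [LIFO — newest first]: 232 @ $3.80 + 99 @ $8.05 + 204 @ $4.90 = $2,678.15
Ending inventory: 353 @ $7.25 + 153 @ $4.90 = $3,308.95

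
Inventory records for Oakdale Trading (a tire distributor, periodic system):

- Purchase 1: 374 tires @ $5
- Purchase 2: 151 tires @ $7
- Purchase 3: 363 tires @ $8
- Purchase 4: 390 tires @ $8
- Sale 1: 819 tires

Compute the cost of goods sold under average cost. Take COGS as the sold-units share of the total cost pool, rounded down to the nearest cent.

COGS = $5,736.20

Sale 1, sell 819: 819/1278 × $8,951.00 → $5,736.20
Ending inventory (cost pool remaining) = $3,214.80
Check: goods available $8,951.00 = COGS $5,736.20 + ending $3,214.80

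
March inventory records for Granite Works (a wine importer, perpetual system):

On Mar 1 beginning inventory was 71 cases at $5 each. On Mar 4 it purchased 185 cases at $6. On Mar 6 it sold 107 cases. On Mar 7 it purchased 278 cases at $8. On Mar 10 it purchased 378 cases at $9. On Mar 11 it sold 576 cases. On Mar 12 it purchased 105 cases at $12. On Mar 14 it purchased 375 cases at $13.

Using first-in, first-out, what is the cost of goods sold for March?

COGS = $5,030

Mar 6, 107 sold [FIFO — oldest first]: 71 @ $5 + 36 @ $6 = $571
Mar 11, 576 sold [FIFO — oldest first]: 149 @ $6 + 278 @ $8 + 149 @ $9 = $4,459
Total COGS = $571 + $4,459 = $5,030
Ending inventory: 229 @ $9 + 105 @ $12 + 375 @ $13 = $8,196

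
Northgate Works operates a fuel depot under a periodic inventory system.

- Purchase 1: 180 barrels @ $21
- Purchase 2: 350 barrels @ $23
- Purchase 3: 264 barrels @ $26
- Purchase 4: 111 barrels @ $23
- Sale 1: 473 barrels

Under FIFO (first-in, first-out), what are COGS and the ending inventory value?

Sale 1 (473) [FIFO — oldest first]: 180 @ $21 + 293 @ $23 = $10,519
Ending inventory: 57 @ $23 + 264 @ $26 + 111 @ $23 = $10,728

COGS = $10,519; ending inventory = $10,728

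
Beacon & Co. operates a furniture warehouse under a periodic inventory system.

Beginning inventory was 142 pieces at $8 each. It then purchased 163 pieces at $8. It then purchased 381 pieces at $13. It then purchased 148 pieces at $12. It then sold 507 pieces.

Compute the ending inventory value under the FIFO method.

Ending inventory = $4,103

Sale 1 (507) [FIFO — oldest first]: 142 @ $8 + 163 @ $8 + 202 @ $13 = $5,066
Ending inventory: 179 @ $13 + 148 @ $12 = $4,103
Check: goods available $9,169 = COGS $5,066 + ending $4,103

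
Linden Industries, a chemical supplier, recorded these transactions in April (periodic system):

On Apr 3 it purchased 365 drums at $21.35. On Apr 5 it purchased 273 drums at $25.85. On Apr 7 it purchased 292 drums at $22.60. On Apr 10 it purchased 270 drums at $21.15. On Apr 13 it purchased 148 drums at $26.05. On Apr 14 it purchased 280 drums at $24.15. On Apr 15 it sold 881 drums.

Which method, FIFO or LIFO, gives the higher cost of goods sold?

LIFO

FIFO COGS: 365 @ $21.35 + 273 @ $25.85 + 243 @ $22.60 = $20,341.60
LIFO COGS: 280 @ $24.15 + 148 @ $26.05 + 270 @ $21.15 + 183 @ $22.60 = $20,463.70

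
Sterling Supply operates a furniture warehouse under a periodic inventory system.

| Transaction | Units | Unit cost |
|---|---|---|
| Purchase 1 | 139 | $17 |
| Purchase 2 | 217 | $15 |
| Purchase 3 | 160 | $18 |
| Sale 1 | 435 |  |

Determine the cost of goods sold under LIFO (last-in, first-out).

Sale 1 (435) [LIFO — newest first]: 160 @ $18 + 217 @ $15 + 58 @ $17 = $7,121
Ending inventory: 81 @ $17 = $1,377
Check: goods available $8,498 = COGS $7,121 + ending $1,377

COGS = $7,121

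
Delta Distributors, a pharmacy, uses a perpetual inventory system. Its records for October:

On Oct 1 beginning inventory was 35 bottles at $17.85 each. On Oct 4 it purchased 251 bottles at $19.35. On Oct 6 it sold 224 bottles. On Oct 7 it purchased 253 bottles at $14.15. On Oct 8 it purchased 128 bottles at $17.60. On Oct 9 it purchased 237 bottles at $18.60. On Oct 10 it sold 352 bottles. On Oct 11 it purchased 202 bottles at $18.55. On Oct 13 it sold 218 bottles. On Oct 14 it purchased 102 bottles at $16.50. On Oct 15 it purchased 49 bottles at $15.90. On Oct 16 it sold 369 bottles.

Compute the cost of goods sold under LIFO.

COGS = $20,331.75

Oct 6, 224 sold [LIFO — newest first]: 224 @ $19.35 = $4,334.40
Oct 10, 352 sold [LIFO — newest first]: 237 @ $18.60 + 115 @ $17.60 = $6,432.20
Oct 13, 218 sold [LIFO — newest first]: 202 @ $18.55 + 13 @ $17.60 + 3 @ $14.15 = $4,018.35
Oct 16, 369 sold [LIFO — newest first]: 49 @ $15.90 + 102 @ $16.50 + 218 @ $14.15 = $5,546.80
Total COGS = $4,334.40 + $6,432.20 + $4,018.35 + $5,546.80 = $20,331.75
Ending inventory: 35 @ $17.85 + 27 @ $19.35 + 32 @ $14.15 = $1,600.00
Check: goods available $21,931.75 = COGS $20,331.75 + ending $1,600.00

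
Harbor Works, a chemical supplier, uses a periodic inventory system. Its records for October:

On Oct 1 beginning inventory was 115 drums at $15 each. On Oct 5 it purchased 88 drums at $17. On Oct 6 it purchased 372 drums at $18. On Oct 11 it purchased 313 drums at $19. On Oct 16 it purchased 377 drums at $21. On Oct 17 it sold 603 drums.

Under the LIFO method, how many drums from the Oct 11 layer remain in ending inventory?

Oct 17, 603 sold [LIFO — newest first]: 377 @ $21 + 226 @ $19 = $12,211
Ending inventory: 115 @ $15 + 88 @ $17 + 372 @ $18 + 87 @ $19 = $11,570

87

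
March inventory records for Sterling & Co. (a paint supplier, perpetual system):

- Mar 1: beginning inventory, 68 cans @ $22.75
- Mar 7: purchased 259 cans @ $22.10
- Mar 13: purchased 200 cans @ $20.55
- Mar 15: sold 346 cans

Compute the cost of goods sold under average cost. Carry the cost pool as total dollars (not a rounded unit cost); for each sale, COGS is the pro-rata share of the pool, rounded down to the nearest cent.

After Mar 1: 68 on hand, pool $1,547.00 (≈ $22.7500 each)
After Mar 7: 327 on hand, pool $7,270.90 (≈ $22.2352 each)
After Mar 13: 527 on hand, pool $11,380.90 (≈ $21.5956 each)
Mar 15, sell 346: 346/527 × $11,380.90 → $7,472.08
Ending inventory (cost pool remaining) = $3,908.82

COGS = $7,472.08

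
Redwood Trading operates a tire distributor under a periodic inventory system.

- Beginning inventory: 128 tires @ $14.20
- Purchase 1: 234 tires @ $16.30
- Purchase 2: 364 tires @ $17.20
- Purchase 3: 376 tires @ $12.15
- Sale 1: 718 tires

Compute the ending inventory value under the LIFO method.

Sale 1 (718) [LIFO — newest first]: 376 @ $12.15 + 342 @ $17.20 = $10,450.80
Ending inventory: 128 @ $14.20 + 234 @ $16.30 + 22 @ $17.20 = $6,010.20

Ending inventory = $6,010.20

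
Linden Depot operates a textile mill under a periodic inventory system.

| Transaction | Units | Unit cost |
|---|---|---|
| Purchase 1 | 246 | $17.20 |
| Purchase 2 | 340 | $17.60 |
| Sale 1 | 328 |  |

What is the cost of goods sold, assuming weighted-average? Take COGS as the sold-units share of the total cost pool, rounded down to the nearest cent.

Sale 1, sell 328: 328/586 × $10,215.20 → $5,717.72
Ending inventory (cost pool remaining) = $4,497.48
Check: goods available $10,215.20 = COGS $5,717.72 + ending $4,497.48

COGS = $5,717.72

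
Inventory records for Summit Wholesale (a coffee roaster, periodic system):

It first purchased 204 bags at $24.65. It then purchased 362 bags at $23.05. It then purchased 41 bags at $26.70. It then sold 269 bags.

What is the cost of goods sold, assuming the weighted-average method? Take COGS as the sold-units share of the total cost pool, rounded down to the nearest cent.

Sale 1, sell 269: 269/607 × $14,467.40 → $6,411.41
Ending inventory (cost pool remaining) = $8,055.99
Check: goods available $14,467.40 = COGS $6,411.41 + ending $8,055.99

COGS = $6,411.41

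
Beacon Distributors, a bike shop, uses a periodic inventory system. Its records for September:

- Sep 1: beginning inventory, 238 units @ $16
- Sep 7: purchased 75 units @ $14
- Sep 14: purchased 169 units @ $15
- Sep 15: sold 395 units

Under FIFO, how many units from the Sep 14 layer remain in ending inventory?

Sep 15, 395 sold [FIFO — oldest first]: 238 @ $16 + 75 @ $14 + 82 @ $15 = $6,088
Ending inventory: 87 @ $15 = $1,305

87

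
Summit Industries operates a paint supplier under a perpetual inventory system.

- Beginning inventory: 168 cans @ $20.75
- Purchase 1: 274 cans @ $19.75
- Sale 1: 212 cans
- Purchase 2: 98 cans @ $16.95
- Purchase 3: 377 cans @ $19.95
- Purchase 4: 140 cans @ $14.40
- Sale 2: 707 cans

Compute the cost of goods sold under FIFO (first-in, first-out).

COGS = $18,108.55

Sale 1 (212) [FIFO — oldest first]: 168 @ $20.75 + 44 @ $19.75 = $4,355.00
Sale 2 (707) [FIFO — oldest first]: 230 @ $19.75 + 98 @ $16.95 + 377 @ $19.95 + 2 @ $14.40 = $13,753.55
Total COGS = $4,355.00 + $13,753.55 = $18,108.55
Ending inventory: 138 @ $14.40 = $1,987.20
Check: goods available $20,095.75 = COGS $18,108.55 + ending $1,987.20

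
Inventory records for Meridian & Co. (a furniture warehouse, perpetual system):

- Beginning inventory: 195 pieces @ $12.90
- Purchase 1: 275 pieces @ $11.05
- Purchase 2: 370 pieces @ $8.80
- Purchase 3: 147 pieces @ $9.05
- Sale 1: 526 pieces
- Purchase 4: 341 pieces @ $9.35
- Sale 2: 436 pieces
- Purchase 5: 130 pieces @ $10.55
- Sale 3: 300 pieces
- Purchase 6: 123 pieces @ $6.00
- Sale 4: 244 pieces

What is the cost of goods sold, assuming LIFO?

Sale 1 (526) [LIFO — newest first]: 147 @ $9.05 + 370 @ $8.80 + 9 @ $11.05 = $4,685.80
Sale 2 (436) [LIFO — newest first]: 341 @ $9.35 + 95 @ $11.05 = $4,238.10
Sale 3 (300) [LIFO — newest first]: 130 @ $10.55 + 170 @ $11.05 = $3,250.00
Sale 4 (244) [LIFO — newest first]: 123 @ $6.00 + 1 @ $11.05 + 120 @ $12.90 = $2,297.05
Total COGS = $4,685.80 + $4,238.10 + $3,250.00 + $2,297.05 = $14,470.95
Ending inventory: 75 @ $12.90 = $967.50

COGS = $14,470.95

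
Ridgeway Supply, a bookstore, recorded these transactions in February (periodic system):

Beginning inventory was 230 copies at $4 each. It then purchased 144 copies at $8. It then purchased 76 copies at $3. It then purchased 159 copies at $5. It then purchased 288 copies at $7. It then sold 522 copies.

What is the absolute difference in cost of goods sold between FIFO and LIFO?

FIFO COGS: 230 @ $4 + 144 @ $8 + 76 @ $3 + 72 @ $5 = $2,660
LIFO COGS: 288 @ $7 + 159 @ $5 + 75 @ $3 = $3,036
Difference = |$2,660 − $3,036| = $376

$376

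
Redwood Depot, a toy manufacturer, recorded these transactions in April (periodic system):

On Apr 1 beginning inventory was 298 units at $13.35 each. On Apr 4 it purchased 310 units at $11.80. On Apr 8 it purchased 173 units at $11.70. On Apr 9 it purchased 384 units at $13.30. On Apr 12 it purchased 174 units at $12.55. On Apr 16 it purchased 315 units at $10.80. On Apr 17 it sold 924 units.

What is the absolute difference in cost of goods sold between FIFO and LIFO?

$272.70

FIFO COGS: 298 @ $13.35 + 310 @ $11.80 + 173 @ $11.70 + 143 @ $13.30 = $11,562.30
LIFO COGS: 315 @ $10.80 + 174 @ $12.55 + 384 @ $13.30 + 51 @ $11.70 = $11,289.60
Difference = |$11,562.30 − $11,289.60| = $272.70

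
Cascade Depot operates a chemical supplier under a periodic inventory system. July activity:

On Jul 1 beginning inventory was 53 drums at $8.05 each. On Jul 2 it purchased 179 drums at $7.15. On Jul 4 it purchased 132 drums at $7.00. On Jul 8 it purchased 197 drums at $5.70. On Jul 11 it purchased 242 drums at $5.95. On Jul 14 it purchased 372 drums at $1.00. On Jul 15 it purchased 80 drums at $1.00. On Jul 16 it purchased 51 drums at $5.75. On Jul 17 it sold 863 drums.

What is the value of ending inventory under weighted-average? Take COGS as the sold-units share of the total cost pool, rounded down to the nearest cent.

Jul 17, sell 863: 863/1306 × $5,938.55 → $3,924.17
Ending inventory (cost pool remaining) = $2,014.38

Ending inventory = $2,014.38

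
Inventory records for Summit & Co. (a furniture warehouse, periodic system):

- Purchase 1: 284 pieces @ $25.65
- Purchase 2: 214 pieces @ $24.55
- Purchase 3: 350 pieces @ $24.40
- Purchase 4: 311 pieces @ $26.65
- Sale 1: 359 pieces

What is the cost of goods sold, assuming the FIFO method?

Sale 1 (359) [FIFO — oldest first]: 284 @ $25.65 + 75 @ $24.55 = $9,125.85
Ending inventory: 139 @ $24.55 + 350 @ $24.40 + 311 @ $26.65 = $20,240.60
Check: goods available $29,366.45 = COGS $9,125.85 + ending $20,240.60

COGS = $9,125.85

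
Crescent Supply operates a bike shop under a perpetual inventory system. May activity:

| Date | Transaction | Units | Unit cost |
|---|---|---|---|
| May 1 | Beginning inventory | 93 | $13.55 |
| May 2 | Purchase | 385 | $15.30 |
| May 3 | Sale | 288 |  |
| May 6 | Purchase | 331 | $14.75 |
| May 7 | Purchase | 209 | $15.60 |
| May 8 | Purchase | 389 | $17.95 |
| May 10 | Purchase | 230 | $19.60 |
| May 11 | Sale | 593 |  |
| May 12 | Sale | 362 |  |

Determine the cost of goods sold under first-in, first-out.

May 3, 288 sold [FIFO — oldest first]: 93 @ $13.55 + 195 @ $15.30 = $4,243.65
May 11, 593 sold [FIFO — oldest first]: 190 @ $15.30 + 331 @ $14.75 + 72 @ $15.60 = $8,912.45
May 12, 362 sold [FIFO — oldest first]: 137 @ $15.60 + 225 @ $17.95 = $6,175.95
Total COGS = $4,243.65 + $8,912.45 + $6,175.95 = $19,332.05
Ending inventory: 164 @ $17.95 + 230 @ $19.60 = $7,451.80
Check: goods available $26,783.85 = COGS $19,332.05 + ending $7,451.80

COGS = $19,332.05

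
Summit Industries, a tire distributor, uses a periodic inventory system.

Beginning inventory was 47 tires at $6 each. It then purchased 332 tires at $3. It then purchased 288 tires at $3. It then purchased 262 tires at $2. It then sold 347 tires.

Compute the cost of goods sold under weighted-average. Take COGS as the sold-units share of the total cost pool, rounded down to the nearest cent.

COGS = $995.80

Sale 1, sell 347: 347/929 × $2,666.00 → $995.80
Ending inventory (cost pool remaining) = $1,670.20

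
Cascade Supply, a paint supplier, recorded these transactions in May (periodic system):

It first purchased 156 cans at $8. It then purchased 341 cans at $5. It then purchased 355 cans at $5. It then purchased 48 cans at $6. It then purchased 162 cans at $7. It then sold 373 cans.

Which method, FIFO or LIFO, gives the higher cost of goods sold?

FIFO COGS: 156 @ $8 + 217 @ $5 = $2,333
LIFO COGS: 162 @ $7 + 48 @ $6 + 163 @ $5 = $2,237

FIFO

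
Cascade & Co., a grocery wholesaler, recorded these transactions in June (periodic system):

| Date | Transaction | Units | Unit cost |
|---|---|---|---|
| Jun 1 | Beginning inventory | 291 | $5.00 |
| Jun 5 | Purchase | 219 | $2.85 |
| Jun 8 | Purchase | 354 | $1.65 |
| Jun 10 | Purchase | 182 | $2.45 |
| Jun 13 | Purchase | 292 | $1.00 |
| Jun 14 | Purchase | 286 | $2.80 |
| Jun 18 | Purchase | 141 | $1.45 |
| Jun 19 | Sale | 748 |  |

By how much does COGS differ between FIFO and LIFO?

FIFO COGS: 291 @ $5.00 + 219 @ $2.85 + 238 @ $1.65 = $2,471.85
LIFO COGS: 141 @ $1.45 + 286 @ $2.80 + 292 @ $1.00 + 29 @ $2.45 = $1,368.30
Difference = |$2,471.85 − $1,368.30| = $1,103.55

$1,103.55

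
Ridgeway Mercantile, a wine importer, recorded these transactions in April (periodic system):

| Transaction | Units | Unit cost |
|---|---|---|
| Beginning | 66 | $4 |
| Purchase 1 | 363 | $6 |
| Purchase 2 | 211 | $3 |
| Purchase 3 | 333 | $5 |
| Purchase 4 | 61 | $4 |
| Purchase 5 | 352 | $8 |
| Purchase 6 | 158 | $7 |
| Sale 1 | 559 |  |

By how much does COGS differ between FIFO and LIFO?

FIFO COGS: 66 @ $4 + 363 @ $6 + 130 @ $3 = $2,832
LIFO COGS: 158 @ $7 + 352 @ $8 + 49 @ $4 = $4,118
Difference = |$2,832 − $4,118| = $1,286

$1,286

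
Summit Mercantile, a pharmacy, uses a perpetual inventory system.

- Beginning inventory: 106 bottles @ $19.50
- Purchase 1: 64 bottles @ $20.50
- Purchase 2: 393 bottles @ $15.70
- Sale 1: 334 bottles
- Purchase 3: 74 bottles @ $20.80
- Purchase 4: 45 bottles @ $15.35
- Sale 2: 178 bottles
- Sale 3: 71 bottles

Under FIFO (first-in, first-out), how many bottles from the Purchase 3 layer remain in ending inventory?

Sale 1 (334) [FIFO — oldest first]: 106 @ $19.50 + 64 @ $20.50 + 164 @ $15.70 = $5,953.80
Sale 2 (178) [FIFO — oldest first]: 178 @ $15.70 = $2,794.60
Sale 3 (71) [FIFO — oldest first]: 51 @ $15.70 + 20 @ $20.80 = $1,216.70
Total COGS = $5,953.80 + $2,794.60 + $1,216.70 = $9,965.10
Ending inventory: 54 @ $20.80 + 45 @ $15.35 = $1,813.95

54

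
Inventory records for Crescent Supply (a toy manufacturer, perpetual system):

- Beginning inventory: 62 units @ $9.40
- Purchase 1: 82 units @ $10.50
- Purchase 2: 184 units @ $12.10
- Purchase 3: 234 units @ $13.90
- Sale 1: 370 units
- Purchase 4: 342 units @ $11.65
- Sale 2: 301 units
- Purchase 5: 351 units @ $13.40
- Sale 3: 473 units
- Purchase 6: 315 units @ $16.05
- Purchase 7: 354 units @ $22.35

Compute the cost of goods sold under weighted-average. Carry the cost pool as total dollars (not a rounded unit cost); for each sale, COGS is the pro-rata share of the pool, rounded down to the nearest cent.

After Beginning: 62 on hand, pool $582.80 (≈ $9.4000 each)
After Purchase 1: 144 on hand, pool $1,443.80 (≈ $10.0264 each)
After Purchase 2: 328 on hand, pool $3,670.20 (≈ $11.1896 each)
After Purchase 3: 562 on hand, pool $6,922.80 (≈ $12.3181 each)
Sale 1, sell 370: 370/562 × $6,922.80 → $4,557.71
After Purchase 4: 534 on hand, pool $6,349.39 (≈ $11.8902 each)
Sale 2, sell 301: 301/534 × $6,349.39 → $3,578.96
After Purchase 5: 584 on hand, pool $7,473.83 (≈ $12.7977 each)
Sale 3, sell 473: 473/584 × $7,473.83 → $6,053.29
After Purchase 6: 426 on hand, pool $6,476.29 (≈ $15.2026 each)
After Purchase 7: 780 on hand, pool $14,388.19 (≈ $18.4464 each)
Total COGS = $4,557.71 + $3,578.96 + $6,053.29 = $14,189.96
Ending inventory (cost pool remaining) = $14,388.19
Check: goods available $28,578.15 = COGS $14,189.96 + ending $14,388.19

COGS = $14,189.96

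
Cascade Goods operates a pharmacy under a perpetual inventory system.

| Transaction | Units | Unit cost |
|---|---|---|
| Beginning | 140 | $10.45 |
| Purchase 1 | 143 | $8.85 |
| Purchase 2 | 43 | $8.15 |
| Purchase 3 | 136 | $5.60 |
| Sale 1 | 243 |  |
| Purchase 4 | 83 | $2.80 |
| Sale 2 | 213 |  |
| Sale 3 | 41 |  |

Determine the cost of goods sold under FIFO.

Sale 1 (243) [FIFO — oldest first]: 140 @ $10.45 + 103 @ $8.85 = $2,374.55
Sale 2 (213) [FIFO — oldest first]: 40 @ $8.85 + 43 @ $8.15 + 130 @ $5.60 = $1,432.45
Sale 3 (41) [FIFO — oldest first]: 6 @ $5.60 + 35 @ $2.80 = $131.60
Total COGS = $2,374.55 + $1,432.45 + $131.60 = $3,938.60
Ending inventory: 48 @ $2.80 = $134.40

COGS = $3,938.60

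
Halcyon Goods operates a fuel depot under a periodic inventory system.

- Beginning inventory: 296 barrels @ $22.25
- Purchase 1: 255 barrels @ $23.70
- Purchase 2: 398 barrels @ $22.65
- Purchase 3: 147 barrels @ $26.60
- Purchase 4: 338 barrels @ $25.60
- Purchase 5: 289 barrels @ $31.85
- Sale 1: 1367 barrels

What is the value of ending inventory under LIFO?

Sale 1 (1367) [LIFO — newest first]: 289 @ $31.85 + 338 @ $25.60 + 147 @ $26.60 + 398 @ $22.65 + 195 @ $23.70 = $35,403.85
Ending inventory: 296 @ $22.25 + 60 @ $23.70 = $8,008.00
Check: goods available $43,411.85 = COGS $35,403.85 + ending $8,008.00

Ending inventory = $8,008.00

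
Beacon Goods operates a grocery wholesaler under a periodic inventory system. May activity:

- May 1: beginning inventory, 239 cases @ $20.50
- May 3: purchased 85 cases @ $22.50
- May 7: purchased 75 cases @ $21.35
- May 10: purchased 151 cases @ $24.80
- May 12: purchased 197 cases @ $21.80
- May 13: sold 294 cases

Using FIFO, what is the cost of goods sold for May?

May 13, 294 sold [FIFO — oldest first]: 239 @ $20.50 + 55 @ $22.50 = $6,137.00
Ending inventory: 30 @ $22.50 + 75 @ $21.35 + 151 @ $24.80 + 197 @ $21.80 = $10,315.65

COGS = $6,137.00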